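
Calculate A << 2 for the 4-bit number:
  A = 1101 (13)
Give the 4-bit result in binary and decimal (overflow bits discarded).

Shift left by 2: drop the top 2 bit(s), append 2 zero(s) on the right.
  1101  ->  discard [11], keep [01], append 00
= 0100

Answer: 0100 (4)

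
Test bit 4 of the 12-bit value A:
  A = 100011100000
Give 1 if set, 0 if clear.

Bit 4 is the 5th from the right.
  100011100000
         ^
That bit is 0.

Answer: 0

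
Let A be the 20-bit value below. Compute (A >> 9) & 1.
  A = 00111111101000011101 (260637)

Bit 9 is the 10th from the right.
  00111111101000011101
            ^
That bit is 1.

Answer: 1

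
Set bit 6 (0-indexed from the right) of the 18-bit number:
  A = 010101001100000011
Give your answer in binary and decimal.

Mask = 1 << 6 = 000000000001000000
Bit 6 of A is 0, so OR-ing with the mask flips it to 1.
  010101001100000011
| 000000000001000000
--------------------
  010101001101000011

Answer: 010101001101000011 (86851)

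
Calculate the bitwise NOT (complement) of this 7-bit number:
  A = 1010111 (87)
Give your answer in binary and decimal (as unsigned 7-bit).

Flip each bit (0->1, 1->0):
  1010111
  0101000

Answer: 0101000 (40)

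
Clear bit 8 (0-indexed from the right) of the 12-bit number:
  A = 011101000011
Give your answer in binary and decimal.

Mask = ~(1 << 8) = 111011111111
Bit 8 of A is 1, so AND-ing with the mask clears it to 0.
  011101000011
& 111011111111
--------------
  011001000011

Answer: 011001000011 (1603)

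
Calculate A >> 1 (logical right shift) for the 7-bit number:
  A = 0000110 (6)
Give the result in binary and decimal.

Logical shift right by 1: drop the bottom 1 bit(s), prepend 1 zero(s) on the left.
  0000110  ->  keep [000011], discard [0], prepend 0
= 0000011

Answer: 0000011 (3)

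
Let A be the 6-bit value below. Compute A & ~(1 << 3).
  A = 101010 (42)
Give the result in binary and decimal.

Mask = ~(1 << 3) = 110111
Bit 3 of A is 1, so AND-ing with the mask clears it to 0.
  101010
& 110111
--------
  100010

Answer: 100010 (34)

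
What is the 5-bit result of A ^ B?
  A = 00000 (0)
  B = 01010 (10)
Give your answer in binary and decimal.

Apply ^ to each column (1 where bits differ):
  00000
^ 01010
-------
  01010

Answer: 01010 (10)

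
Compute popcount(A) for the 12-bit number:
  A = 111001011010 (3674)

111001011010
1-bits at positions (from bit 0 = LSB): 1, 3, 4, 6, 9, 10, 11
Count = 7

Answer: 7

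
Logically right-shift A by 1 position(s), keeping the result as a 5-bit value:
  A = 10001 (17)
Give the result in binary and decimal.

Logical shift right by 1: drop the bottom 1 bit(s), prepend 1 zero(s) on the left.
  10001  ->  keep [1000], discard [1], prepend 0
= 01000

Answer: 01000 (8)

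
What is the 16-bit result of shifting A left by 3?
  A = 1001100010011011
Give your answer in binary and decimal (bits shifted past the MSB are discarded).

Shift left by 3: drop the top 3 bit(s), append 3 zero(s) on the right.
  1001100010011011  ->  discard [100], keep [1100010011011], append 000
= 1100010011011000

Answer: 1100010011011000 (50392)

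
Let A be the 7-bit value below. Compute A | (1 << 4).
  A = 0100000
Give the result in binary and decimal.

Mask = 1 << 4 = 0010000
Bit 4 of A is 0, so OR-ing with the mask flips it to 1.
  0100000
| 0010000
---------
  0110000

Answer: 0110000 (48)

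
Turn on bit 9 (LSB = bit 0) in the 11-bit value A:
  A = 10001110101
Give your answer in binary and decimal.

Mask = 1 << 9 = 01000000000
Bit 9 of A is 0, so OR-ing with the mask flips it to 1.
  10001110101
| 01000000000
-------------
  11001110101

Answer: 11001110101 (1653)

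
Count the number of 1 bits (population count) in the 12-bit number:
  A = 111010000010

111010000010
1-bits at positions (from bit 0 = LSB): 1, 7, 9, 10, 11
Count = 5

Answer: 5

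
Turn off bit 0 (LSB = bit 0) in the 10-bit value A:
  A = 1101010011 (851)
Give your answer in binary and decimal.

Mask = ~(1 << 0) = 1111111110
Bit 0 of A is 1, so AND-ing with the mask clears it to 0.
  1101010011
& 1111111110
------------
  1101010010

Answer: 1101010010 (850)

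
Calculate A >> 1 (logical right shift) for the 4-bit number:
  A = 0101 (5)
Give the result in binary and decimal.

Logical shift right by 1: drop the bottom 1 bit(s), prepend 1 zero(s) on the left.
  0101  ->  keep [010], discard [1], prepend 0
= 0010

Answer: 0010 (2)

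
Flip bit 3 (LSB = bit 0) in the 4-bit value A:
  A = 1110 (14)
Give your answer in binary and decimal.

Mask = 1 << 3 = 1000
Bit 3 of A is 1; XOR with the mask flips it to 0.
  1110
^ 1000
------
  0110

Answer: 0110 (6)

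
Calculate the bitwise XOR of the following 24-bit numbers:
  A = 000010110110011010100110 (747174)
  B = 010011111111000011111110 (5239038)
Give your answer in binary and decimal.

Apply ^ to each column (1 where bits differ):
  000010110110011010100110
^ 010011111111000011111110
--------------------------
  010001001001011001011000

Answer: 010001001001011001011000 (4494936)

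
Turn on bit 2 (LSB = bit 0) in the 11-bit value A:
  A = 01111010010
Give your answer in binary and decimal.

Mask = 1 << 2 = 00000000100
Bit 2 of A is 0, so OR-ing with the mask flips it to 1.
  01111010010
| 00000000100
-------------
  01111010110

Answer: 01111010110 (982)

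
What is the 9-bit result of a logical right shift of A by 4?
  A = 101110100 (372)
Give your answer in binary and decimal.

Logical shift right by 4: drop the bottom 4 bit(s), prepend 4 zero(s) on the left.
  101110100  ->  keep [10111], discard [0100], prepend 0000
= 000010111

Answer: 000010111 (23)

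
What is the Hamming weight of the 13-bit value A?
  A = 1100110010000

1100110010000
1-bits at positions (from bit 0 = LSB): 4, 7, 8, 11, 12
Count = 5

Answer: 5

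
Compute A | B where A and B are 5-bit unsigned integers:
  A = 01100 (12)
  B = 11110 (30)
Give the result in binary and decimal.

Apply | to each column (1 where either bit is 1):
  01100
| 11110
-------
  11110

Answer: 11110 (30)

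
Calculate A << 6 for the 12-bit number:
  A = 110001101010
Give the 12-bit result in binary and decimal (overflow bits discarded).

Shift left by 6: drop the top 6 bit(s), append 6 zero(s) on the right.
  110001101010  ->  discard [110001], keep [101010], append 000000
= 101010000000

Answer: 101010000000 (2688)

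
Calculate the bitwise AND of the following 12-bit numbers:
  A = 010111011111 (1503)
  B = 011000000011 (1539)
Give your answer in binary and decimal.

Apply & to each column (1 only where both bits are 1):
  010111011111
& 011000000011
--------------
  010000000011

Answer: 010000000011 (1027)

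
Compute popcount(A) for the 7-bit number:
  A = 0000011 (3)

0000011
1-bits at positions (from bit 0 = LSB): 0, 1
Count = 2

Answer: 2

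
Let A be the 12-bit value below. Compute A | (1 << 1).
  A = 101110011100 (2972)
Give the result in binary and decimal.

Mask = 1 << 1 = 000000000010
Bit 1 of A is 0, so OR-ing with the mask flips it to 1.
  101110011100
| 000000000010
--------------
  101110011110

Answer: 101110011110 (2974)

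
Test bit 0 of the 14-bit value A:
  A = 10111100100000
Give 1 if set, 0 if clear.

Bit 0 is the 1st from the right.
  10111100100000
               ^
That bit is 0.

Answer: 0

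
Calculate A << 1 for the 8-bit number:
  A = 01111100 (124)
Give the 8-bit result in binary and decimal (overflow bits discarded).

Shift left by 1: drop the top 1 bit(s), append 1 zero(s) on the right.
  01111100  ->  discard [0], keep [1111100], append 0
= 11111000

Answer: 11111000 (248)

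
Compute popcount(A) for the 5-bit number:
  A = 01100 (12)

01100
1-bits at positions (from bit 0 = LSB): 2, 3
Count = 2

Answer: 2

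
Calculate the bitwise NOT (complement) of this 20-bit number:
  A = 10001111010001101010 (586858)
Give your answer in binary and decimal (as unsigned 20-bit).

Flip each bit (0->1, 1->0):
  10001111010001101010
  01110000101110010101

Answer: 01110000101110010101 (461717)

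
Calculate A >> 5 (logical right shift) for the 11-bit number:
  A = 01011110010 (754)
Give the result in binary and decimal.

Logical shift right by 5: drop the bottom 5 bit(s), prepend 5 zero(s) on the left.
  01011110010  ->  keep [010111], discard [10010], prepend 00000
= 00000010111

Answer: 00000010111 (23)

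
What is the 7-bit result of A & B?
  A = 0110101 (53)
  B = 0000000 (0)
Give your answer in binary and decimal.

Apply & to each column (1 only where both bits are 1):
  0110101
& 0000000
---------
  0000000

Answer: 0000000 (0)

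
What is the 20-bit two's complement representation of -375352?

1. Binary of +375352:  01011011101000111000
2. Invert bits:     10100100010111000111
3. Add 1:           10100100010111001000

Answer: 10100100010111001000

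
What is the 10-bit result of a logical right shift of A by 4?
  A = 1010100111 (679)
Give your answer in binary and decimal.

Logical shift right by 4: drop the bottom 4 bit(s), prepend 4 zero(s) on the left.
  1010100111  ->  keep [101010], discard [0111], prepend 0000
= 0000101010

Answer: 0000101010 (42)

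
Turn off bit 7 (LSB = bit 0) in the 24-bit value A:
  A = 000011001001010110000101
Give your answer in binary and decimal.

Mask = ~(1 << 7) = 111111111111111101111111
Bit 7 of A is 1, so AND-ing with the mask clears it to 0.
  000011001001010110000101
& 111111111111111101111111
--------------------------
  000011001001010100000101

Answer: 000011001001010100000101 (824581)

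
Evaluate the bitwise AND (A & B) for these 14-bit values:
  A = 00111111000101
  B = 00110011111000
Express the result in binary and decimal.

Apply & to each column (1 only where both bits are 1):
  00111111000101
& 00110011111000
----------------
  00110011000000

Answer: 00110011000000 (3264)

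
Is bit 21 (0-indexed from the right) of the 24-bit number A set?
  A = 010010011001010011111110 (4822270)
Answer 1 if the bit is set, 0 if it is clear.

Bit 21 is the 22nd from the right.
  010010011001010011111110
    ^
That bit is 0.

Answer: 0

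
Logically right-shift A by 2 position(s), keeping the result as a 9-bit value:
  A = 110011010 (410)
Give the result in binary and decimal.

Logical shift right by 2: drop the bottom 2 bit(s), prepend 2 zero(s) on the left.
  110011010  ->  keep [1100110], discard [10], prepend 00
= 001100110

Answer: 001100110 (102)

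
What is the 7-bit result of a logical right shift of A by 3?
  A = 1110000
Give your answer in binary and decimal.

Logical shift right by 3: drop the bottom 3 bit(s), prepend 3 zero(s) on the left.
  1110000  ->  keep [1110], discard [000], prepend 000
= 0001110

Answer: 0001110 (14)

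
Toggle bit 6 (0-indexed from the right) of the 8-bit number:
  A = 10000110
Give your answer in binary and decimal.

Mask = 1 << 6 = 01000000
Bit 6 of A is 0; XOR with the mask flips it to 1.
  10000110
^ 01000000
----------
  11000110

Answer: 11000110 (198)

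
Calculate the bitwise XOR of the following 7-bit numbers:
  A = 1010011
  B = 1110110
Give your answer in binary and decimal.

Apply ^ to each column (1 where bits differ):
  1010011
^ 1110110
---------
  0100101

Answer: 0100101 (37)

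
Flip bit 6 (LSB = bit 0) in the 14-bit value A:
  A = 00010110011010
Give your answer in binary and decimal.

Mask = 1 << 6 = 00000001000000
Bit 6 of A is 0; XOR with the mask flips it to 1.
  00010110011010
^ 00000001000000
----------------
  00010111011010

Answer: 00010111011010 (1498)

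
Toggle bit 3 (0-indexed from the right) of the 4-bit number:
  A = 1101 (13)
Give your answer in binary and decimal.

Mask = 1 << 3 = 1000
Bit 3 of A is 1; XOR with the mask flips it to 0.
  1101
^ 1000
------
  0101

Answer: 0101 (5)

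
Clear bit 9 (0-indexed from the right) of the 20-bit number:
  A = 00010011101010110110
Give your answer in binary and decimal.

Mask = ~(1 << 9) = 11111111110111111111
Bit 9 of A is 1, so AND-ing with the mask clears it to 0.
  00010011101010110110
& 11111111110111111111
----------------------
  00010011100010110110

Answer: 00010011100010110110 (80054)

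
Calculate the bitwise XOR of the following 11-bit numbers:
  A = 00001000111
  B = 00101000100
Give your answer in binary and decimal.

Apply ^ to each column (1 where bits differ):
  00001000111
^ 00101000100
-------------
  00100000011

Answer: 00100000011 (259)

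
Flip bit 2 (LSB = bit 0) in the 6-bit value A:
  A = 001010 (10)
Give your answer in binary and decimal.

Mask = 1 << 2 = 000100
Bit 2 of A is 0; XOR with the mask flips it to 1.
  001010
^ 000100
--------
  001110

Answer: 001110 (14)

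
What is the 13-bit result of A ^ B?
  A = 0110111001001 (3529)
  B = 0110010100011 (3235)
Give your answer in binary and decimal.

Apply ^ to each column (1 where bits differ):
  0110111001001
^ 0110010100011
---------------
  0000101101010

Answer: 0000101101010 (362)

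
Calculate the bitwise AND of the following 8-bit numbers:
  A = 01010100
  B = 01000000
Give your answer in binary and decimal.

Apply & to each column (1 only where both bits are 1):
  01010100
& 01000000
----------
  01000000

Answer: 01000000 (64)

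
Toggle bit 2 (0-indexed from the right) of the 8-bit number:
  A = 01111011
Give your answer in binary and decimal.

Mask = 1 << 2 = 00000100
Bit 2 of A is 0; XOR with the mask flips it to 1.
  01111011
^ 00000100
----------
  01111111

Answer: 01111111 (127)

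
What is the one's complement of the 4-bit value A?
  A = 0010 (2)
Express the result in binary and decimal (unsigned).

Flip each bit (0->1, 1->0):
  0010
  1101

Answer: 1101 (13)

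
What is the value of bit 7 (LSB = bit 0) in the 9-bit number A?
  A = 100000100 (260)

Bit 7 is the 8th from the right.
  100000100
   ^
That bit is 0.

Answer: 0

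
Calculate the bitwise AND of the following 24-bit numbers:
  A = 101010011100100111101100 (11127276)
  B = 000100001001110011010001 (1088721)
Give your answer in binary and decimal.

Apply & to each column (1 only where both bits are 1):
  101010011100100111101100
& 000100001001110011010001
--------------------------
  000000001000100011000000

Answer: 000000001000100011000000 (35008)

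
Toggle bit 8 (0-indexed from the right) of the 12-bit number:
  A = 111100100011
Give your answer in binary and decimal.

Mask = 1 << 8 = 000100000000
Bit 8 of A is 1; XOR with the mask flips it to 0.
  111100100011
^ 000100000000
--------------
  111000100011

Answer: 111000100011 (3619)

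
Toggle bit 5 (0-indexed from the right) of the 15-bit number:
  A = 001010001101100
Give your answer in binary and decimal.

Mask = 1 << 5 = 000000000100000
Bit 5 of A is 1; XOR with the mask flips it to 0.
  001010001101100
^ 000000000100000
-----------------
  001010001001100

Answer: 001010001001100 (5196)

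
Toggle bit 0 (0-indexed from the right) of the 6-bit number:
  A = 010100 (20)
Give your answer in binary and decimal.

Mask = 1 << 0 = 000001
Bit 0 of A is 0; XOR with the mask flips it to 1.
  010100
^ 000001
--------
  010101

Answer: 010101 (21)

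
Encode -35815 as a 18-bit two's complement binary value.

1. Binary of +35815:  001000101111100111
2. Invert bits:     110111010000011000
3. Add 1:           110111010000011001

Answer: 110111010000011001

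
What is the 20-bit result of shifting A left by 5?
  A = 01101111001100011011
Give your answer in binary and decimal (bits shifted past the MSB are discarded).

Shift left by 5: drop the top 5 bit(s), append 5 zero(s) on the right.
  01101111001100011011  ->  discard [01101], keep [111001100011011], append 00000
= 11100110001101100000

Answer: 11100110001101100000 (942944)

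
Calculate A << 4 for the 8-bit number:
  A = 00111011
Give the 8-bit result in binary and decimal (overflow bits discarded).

Shift left by 4: drop the top 4 bit(s), append 4 zero(s) on the right.
  00111011  ->  discard [0011], keep [1011], append 0000
= 10110000

Answer: 10110000 (176)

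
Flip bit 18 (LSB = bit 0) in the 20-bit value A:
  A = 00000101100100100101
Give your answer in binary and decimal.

Mask = 1 << 18 = 01000000000000000000
Bit 18 of A is 0; XOR with the mask flips it to 1.
  00000101100100100101
^ 01000000000000000000
----------------------
  01000101100100100101

Answer: 01000101100100100101 (284965)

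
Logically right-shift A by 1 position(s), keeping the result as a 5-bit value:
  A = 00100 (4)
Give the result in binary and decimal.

Logical shift right by 1: drop the bottom 1 bit(s), prepend 1 zero(s) on the left.
  00100  ->  keep [0010], discard [0], prepend 0
= 00010

Answer: 00010 (2)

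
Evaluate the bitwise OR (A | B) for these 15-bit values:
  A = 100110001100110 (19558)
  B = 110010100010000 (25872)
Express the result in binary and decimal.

Apply | to each column (1 where either bit is 1):
  100110001100110
| 110010100010000
-----------------
  110110101110110

Answer: 110110101110110 (28022)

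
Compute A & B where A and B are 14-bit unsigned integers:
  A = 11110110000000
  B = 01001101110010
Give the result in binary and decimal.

Apply & to each column (1 only where both bits are 1):
  11110110000000
& 01001101110010
----------------
  01000100000000

Answer: 01000100000000 (4352)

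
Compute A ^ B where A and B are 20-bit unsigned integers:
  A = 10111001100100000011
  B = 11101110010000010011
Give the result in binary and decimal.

Apply ^ to each column (1 where bits differ):
  10111001100100000011
^ 11101110010000010011
----------------------
  01010111110100010000

Answer: 01010111110100010000 (359696)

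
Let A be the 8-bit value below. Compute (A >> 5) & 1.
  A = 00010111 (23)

Bit 5 is the 6th from the right.
  00010111
    ^
That bit is 0.

Answer: 0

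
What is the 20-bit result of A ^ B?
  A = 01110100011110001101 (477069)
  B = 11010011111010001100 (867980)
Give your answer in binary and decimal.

Apply ^ to each column (1 where bits differ):
  01110100011110001101
^ 11010011111010001100
----------------------
  10100111100100000001

Answer: 10100111100100000001 (686337)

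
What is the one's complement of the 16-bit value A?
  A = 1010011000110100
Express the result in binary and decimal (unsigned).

Flip each bit (0->1, 1->0):
  1010011000110100
  0101100111001011

Answer: 0101100111001011 (22987)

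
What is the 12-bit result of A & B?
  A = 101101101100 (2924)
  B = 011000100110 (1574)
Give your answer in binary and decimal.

Apply & to each column (1 only where both bits are 1):
  101101101100
& 011000100110
--------------
  001000100100

Answer: 001000100100 (548)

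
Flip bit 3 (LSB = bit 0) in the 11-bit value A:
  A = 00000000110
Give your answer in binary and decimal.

Mask = 1 << 3 = 00000001000
Bit 3 of A is 0; XOR with the mask flips it to 1.
  00000000110
^ 00000001000
-------------
  00000001110

Answer: 00000001110 (14)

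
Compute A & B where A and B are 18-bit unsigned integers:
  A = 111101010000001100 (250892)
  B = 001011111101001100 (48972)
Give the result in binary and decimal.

Apply & to each column (1 only where both bits are 1):
  111101010000001100
& 001011111101001100
--------------------
  001001010000001100

Answer: 001001010000001100 (37900)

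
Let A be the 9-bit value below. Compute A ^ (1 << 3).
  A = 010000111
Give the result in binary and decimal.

Mask = 1 << 3 = 000001000
Bit 3 of A is 0; XOR with the mask flips it to 1.
  010000111
^ 000001000
-----------
  010001111

Answer: 010001111 (143)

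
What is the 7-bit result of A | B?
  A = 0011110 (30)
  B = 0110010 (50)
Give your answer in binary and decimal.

Apply | to each column (1 where either bit is 1):
  0011110
| 0110010
---------
  0111110

Answer: 0111110 (62)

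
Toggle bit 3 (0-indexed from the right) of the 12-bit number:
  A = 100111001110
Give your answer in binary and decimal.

Mask = 1 << 3 = 000000001000
Bit 3 of A is 1; XOR with the mask flips it to 0.
  100111001110
^ 000000001000
--------------
  100111000110

Answer: 100111000110 (2502)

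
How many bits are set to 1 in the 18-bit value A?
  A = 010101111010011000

010101111010011000
1-bits at positions (from bit 0 = LSB): 3, 4, 7, 9, 10, 11, 12, 14, 16
Count = 9

Answer: 9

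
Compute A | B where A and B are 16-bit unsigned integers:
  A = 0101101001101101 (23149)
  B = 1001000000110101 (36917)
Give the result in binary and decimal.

Apply | to each column (1 where either bit is 1):
  0101101001101101
| 1001000000110101
------------------
  1101101001111101

Answer: 1101101001111101 (55933)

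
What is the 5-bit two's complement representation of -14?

1. Binary of +14:  01110
2. Invert bits:     10001
3. Add 1:           10010

Answer: 10010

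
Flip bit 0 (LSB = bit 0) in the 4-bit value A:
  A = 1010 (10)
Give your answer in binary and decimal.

Mask = 1 << 0 = 0001
Bit 0 of A is 0; XOR with the mask flips it to 1.
  1010
^ 0001
------
  1011

Answer: 1011 (11)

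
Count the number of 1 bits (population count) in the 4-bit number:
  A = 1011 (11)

1011
1-bits at positions (from bit 0 = LSB): 0, 1, 3
Count = 3

Answer: 3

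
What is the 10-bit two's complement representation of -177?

1. Binary of +177:  0010110001
2. Invert bits:     1101001110
3. Add 1:           1101001111

Answer: 1101001111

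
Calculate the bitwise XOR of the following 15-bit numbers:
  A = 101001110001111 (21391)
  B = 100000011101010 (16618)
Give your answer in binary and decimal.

Apply ^ to each column (1 where bits differ):
  101001110001111
^ 100000011101010
-----------------
  001001101100101

Answer: 001001101100101 (4965)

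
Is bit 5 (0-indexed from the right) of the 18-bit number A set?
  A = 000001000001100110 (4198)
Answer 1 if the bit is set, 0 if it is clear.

Bit 5 is the 6th from the right.
  000001000001100110
              ^
That bit is 1.

Answer: 1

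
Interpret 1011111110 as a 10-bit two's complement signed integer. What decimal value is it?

MSB is 1, so the value is negative. Find the magnitude:
1. Invert bits:  0100000001
2. Add 1:        0100000010  = 258
3. Apply sign:   -258

Answer: -258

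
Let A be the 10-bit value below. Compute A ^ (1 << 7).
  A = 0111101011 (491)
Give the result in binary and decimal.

Mask = 1 << 7 = 0010000000
Bit 7 of A is 1; XOR with the mask flips it to 0.
  0111101011
^ 0010000000
------------
  0101101011

Answer: 0101101011 (363)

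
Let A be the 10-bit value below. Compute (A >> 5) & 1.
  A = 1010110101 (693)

Bit 5 is the 6th from the right.
  1010110101
      ^
That bit is 1.

Answer: 1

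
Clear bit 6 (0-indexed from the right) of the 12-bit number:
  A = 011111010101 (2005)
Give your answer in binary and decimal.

Mask = ~(1 << 6) = 111110111111
Bit 6 of A is 1, so AND-ing with the mask clears it to 0.
  011111010101
& 111110111111
--------------
  011110010101

Answer: 011110010101 (1941)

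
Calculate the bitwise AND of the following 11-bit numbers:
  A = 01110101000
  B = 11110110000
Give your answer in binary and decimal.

Apply & to each column (1 only where both bits are 1):
  01110101000
& 11110110000
-------------
  01110100000

Answer: 01110100000 (928)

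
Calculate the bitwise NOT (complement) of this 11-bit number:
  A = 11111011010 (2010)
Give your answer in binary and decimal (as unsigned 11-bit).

Flip each bit (0->1, 1->0):
  11111011010
  00000100101

Answer: 00000100101 (37)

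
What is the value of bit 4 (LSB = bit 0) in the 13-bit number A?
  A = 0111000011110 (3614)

Bit 4 is the 5th from the right.
  0111000011110
          ^
That bit is 1.

Answer: 1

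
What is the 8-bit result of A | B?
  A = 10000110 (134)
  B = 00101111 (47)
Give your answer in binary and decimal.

Apply | to each column (1 where either bit is 1):
  10000110
| 00101111
----------
  10101111

Answer: 10101111 (175)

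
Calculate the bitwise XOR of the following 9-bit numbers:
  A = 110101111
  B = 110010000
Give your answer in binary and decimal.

Apply ^ to each column (1 where bits differ):
  110101111
^ 110010000
-----------
  000111111

Answer: 000111111 (63)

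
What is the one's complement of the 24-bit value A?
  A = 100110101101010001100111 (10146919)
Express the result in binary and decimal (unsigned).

Flip each bit (0->1, 1->0):
  100110101101010001100111
  011001010010101110011000

Answer: 011001010010101110011000 (6630296)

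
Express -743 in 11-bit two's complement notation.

1. Binary of +743:  01011100111
2. Invert bits:     10100011000
3. Add 1:           10100011001

Answer: 10100011001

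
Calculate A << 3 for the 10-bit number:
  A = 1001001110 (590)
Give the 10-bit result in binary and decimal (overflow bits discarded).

Shift left by 3: drop the top 3 bit(s), append 3 zero(s) on the right.
  1001001110  ->  discard [100], keep [1001110], append 000
= 1001110000

Answer: 1001110000 (624)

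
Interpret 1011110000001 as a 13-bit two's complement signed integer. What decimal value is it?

MSB is 1, so the value is negative. Find the magnitude:
1. Invert bits:  0100001111110
2. Add 1:        0100001111111  = 2175
3. Apply sign:   -2175

Answer: -2175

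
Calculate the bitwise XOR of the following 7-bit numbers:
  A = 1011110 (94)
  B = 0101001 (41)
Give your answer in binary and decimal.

Apply ^ to each column (1 where bits differ):
  1011110
^ 0101001
---------
  1110111

Answer: 1110111 (119)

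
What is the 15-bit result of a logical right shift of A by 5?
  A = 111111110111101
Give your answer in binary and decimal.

Logical shift right by 5: drop the bottom 5 bit(s), prepend 5 zero(s) on the left.
  111111110111101  ->  keep [1111111101], discard [11101], prepend 00000
= 000001111111101

Answer: 000001111111101 (1021)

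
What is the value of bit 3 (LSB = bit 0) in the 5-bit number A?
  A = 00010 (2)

Bit 3 is the 4th from the right.
  00010
   ^
That bit is 0.

Answer: 0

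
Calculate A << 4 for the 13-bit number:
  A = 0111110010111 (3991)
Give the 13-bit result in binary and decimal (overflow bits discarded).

Shift left by 4: drop the top 4 bit(s), append 4 zero(s) on the right.
  0111110010111  ->  discard [0111], keep [110010111], append 0000
= 1100101110000

Answer: 1100101110000 (6512)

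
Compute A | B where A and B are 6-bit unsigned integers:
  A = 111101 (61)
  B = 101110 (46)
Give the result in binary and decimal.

Apply | to each column (1 where either bit is 1):
  111101
| 101110
--------
  111111

Answer: 111111 (63)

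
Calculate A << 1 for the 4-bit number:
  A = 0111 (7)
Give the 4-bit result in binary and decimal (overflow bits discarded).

Shift left by 1: drop the top 1 bit(s), append 1 zero(s) on the right.
  0111  ->  discard [0], keep [111], append 0
= 1110

Answer: 1110 (14)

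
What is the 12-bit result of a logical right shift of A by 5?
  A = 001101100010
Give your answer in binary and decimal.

Logical shift right by 5: drop the bottom 5 bit(s), prepend 5 zero(s) on the left.
  001101100010  ->  keep [0011011], discard [00010], prepend 00000
= 000000011011

Answer: 000000011011 (27)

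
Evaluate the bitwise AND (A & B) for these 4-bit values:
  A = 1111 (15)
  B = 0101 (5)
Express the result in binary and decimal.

Apply & to each column (1 only where both bits are 1):
  1111
& 0101
------
  0101

Answer: 0101 (5)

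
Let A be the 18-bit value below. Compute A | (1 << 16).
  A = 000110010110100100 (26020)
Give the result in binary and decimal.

Mask = 1 << 16 = 010000000000000000
Bit 16 of A is 0, so OR-ing with the mask flips it to 1.
  000110010110100100
| 010000000000000000
--------------------
  010110010110100100

Answer: 010110010110100100 (91556)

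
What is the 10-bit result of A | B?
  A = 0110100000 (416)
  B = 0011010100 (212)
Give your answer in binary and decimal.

Apply | to each column (1 where either bit is 1):
  0110100000
| 0011010100
------------
  0111110100

Answer: 0111110100 (500)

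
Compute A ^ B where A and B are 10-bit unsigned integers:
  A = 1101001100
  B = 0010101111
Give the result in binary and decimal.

Apply ^ to each column (1 where bits differ):
  1101001100
^ 0010101111
------------
  1111100011

Answer: 1111100011 (995)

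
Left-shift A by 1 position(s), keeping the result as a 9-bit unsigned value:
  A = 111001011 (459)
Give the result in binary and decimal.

Shift left by 1: drop the top 1 bit(s), append 1 zero(s) on the right.
  111001011  ->  discard [1], keep [11001011], append 0
= 110010110

Answer: 110010110 (406)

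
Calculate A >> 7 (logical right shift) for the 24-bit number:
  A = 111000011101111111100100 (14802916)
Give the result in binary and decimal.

Logical shift right by 7: drop the bottom 7 bit(s), prepend 7 zero(s) on the left.
  111000011101111111100100  ->  keep [11100001110111111], discard [1100100], prepend 0000000
= 000000011100001110111111

Answer: 000000011100001110111111 (115647)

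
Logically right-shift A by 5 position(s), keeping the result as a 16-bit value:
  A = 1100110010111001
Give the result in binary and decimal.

Logical shift right by 5: drop the bottom 5 bit(s), prepend 5 zero(s) on the left.
  1100110010111001  ->  keep [11001100101], discard [11001], prepend 00000
= 0000011001100101

Answer: 0000011001100101 (1637)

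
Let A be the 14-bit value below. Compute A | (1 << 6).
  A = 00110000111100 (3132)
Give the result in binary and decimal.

Mask = 1 << 6 = 00000001000000
Bit 6 of A is 0, so OR-ing with the mask flips it to 1.
  00110000111100
| 00000001000000
----------------
  00110001111100

Answer: 00110001111100 (3196)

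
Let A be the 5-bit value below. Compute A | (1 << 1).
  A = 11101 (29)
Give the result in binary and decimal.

Mask = 1 << 1 = 00010
Bit 1 of A is 0, so OR-ing with the mask flips it to 1.
  11101
| 00010
-------
  11111

Answer: 11111 (31)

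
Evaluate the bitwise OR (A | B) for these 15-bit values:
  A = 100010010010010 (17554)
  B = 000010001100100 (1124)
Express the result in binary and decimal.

Apply | to each column (1 where either bit is 1):
  100010010010010
| 000010001100100
-----------------
  100010011110110

Answer: 100010011110110 (17654)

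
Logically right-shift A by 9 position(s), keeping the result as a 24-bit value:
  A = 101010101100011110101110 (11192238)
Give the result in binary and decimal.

Logical shift right by 9: drop the bottom 9 bit(s), prepend 9 zero(s) on the left.
  101010101100011110101110  ->  keep [101010101100011], discard [110101110], prepend 000000000
= 000000000101010101100011

Answer: 000000000101010101100011 (21859)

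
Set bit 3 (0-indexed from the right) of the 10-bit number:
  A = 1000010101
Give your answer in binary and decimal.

Mask = 1 << 3 = 0000001000
Bit 3 of A is 0, so OR-ing with the mask flips it to 1.
  1000010101
| 0000001000
------------
  1000011101

Answer: 1000011101 (541)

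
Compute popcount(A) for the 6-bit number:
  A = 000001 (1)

000001
1-bits at positions (from bit 0 = LSB): 0
Count = 1

Answer: 1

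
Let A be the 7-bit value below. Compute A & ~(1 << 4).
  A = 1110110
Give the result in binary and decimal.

Mask = ~(1 << 4) = 1101111
Bit 4 of A is 1, so AND-ing with the mask clears it to 0.
  1110110
& 1101111
---------
  1100110

Answer: 1100110 (102)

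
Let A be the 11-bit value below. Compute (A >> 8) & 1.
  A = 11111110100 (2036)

Bit 8 is the 9th from the right.
  11111110100
    ^
That bit is 1.

Answer: 1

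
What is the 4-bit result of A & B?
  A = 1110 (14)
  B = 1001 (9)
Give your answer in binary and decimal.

Apply & to each column (1 only where both bits are 1):
  1110
& 1001
------
  1000

Answer: 1000 (8)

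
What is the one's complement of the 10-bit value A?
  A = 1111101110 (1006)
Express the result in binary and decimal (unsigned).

Flip each bit (0->1, 1->0):
  1111101110
  0000010001

Answer: 0000010001 (17)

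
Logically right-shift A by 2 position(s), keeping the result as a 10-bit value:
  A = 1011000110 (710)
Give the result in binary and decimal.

Logical shift right by 2: drop the bottom 2 bit(s), prepend 2 zero(s) on the left.
  1011000110  ->  keep [10110001], discard [10], prepend 00
= 0010110001

Answer: 0010110001 (177)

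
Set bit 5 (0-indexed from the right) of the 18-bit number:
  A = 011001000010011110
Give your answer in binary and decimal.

Mask = 1 << 5 = 000000000000100000
Bit 5 of A is 0, so OR-ing with the mask flips it to 1.
  011001000010011110
| 000000000000100000
--------------------
  011001000010111110

Answer: 011001000010111110 (102590)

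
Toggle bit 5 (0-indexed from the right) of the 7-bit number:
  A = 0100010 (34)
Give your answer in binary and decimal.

Mask = 1 << 5 = 0100000
Bit 5 of A is 1; XOR with the mask flips it to 0.
  0100010
^ 0100000
---------
  0000010

Answer: 0000010 (2)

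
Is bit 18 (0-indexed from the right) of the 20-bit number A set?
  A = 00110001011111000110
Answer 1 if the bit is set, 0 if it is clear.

Bit 18 is the 19th from the right.
  00110001011111000110
   ^
That bit is 0.

Answer: 0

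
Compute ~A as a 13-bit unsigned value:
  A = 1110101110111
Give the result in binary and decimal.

Flip each bit (0->1, 1->0):
  1110101110111
  0001010001000

Answer: 0001010001000 (648)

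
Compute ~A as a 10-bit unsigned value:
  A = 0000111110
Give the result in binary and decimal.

Flip each bit (0->1, 1->0):
  0000111110
  1111000001

Answer: 1111000001 (961)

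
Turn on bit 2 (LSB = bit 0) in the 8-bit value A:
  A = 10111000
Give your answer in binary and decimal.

Mask = 1 << 2 = 00000100
Bit 2 of A is 0, so OR-ing with the mask flips it to 1.
  10111000
| 00000100
----------
  10111100

Answer: 10111100 (188)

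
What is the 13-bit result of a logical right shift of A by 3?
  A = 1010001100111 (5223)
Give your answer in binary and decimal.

Logical shift right by 3: drop the bottom 3 bit(s), prepend 3 zero(s) on the left.
  1010001100111  ->  keep [1010001100], discard [111], prepend 000
= 0001010001100

Answer: 0001010001100 (652)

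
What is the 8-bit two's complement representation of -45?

1. Binary of +45:  00101101
2. Invert bits:     11010010
3. Add 1:           11010011

Answer: 11010011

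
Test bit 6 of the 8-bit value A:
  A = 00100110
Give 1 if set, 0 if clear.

Bit 6 is the 7th from the right.
  00100110
   ^
That bit is 0.

Answer: 0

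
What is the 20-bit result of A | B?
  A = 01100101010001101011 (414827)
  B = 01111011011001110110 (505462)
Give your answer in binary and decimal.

Apply | to each column (1 where either bit is 1):
  01100101010001101011
| 01111011011001110110
----------------------
  01111111011001111111

Answer: 01111111011001111111 (521855)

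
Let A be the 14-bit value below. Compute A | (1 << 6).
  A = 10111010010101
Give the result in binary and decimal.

Mask = 1 << 6 = 00000001000000
Bit 6 of A is 0, so OR-ing with the mask flips it to 1.
  10111010010101
| 00000001000000
----------------
  10111011010101

Answer: 10111011010101 (11989)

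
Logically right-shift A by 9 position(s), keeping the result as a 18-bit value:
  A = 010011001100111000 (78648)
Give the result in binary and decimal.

Logical shift right by 9: drop the bottom 9 bit(s), prepend 9 zero(s) on the left.
  010011001100111000  ->  keep [010011001], discard [100111000], prepend 000000000
= 000000000010011001

Answer: 000000000010011001 (153)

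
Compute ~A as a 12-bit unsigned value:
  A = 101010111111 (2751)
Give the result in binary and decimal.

Flip each bit (0->1, 1->0):
  101010111111
  010101000000

Answer: 010101000000 (1344)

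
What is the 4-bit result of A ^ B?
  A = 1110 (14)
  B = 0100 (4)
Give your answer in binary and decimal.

Apply ^ to each column (1 where bits differ):
  1110
^ 0100
------
  1010

Answer: 1010 (10)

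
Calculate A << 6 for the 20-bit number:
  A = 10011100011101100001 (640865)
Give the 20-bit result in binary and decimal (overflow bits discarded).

Shift left by 6: drop the top 6 bit(s), append 6 zero(s) on the right.
  10011100011101100001  ->  discard [100111], keep [00011101100001], append 000000
= 00011101100001000000

Answer: 00011101100001000000 (120896)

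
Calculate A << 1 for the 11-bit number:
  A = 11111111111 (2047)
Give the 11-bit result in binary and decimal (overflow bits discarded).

Shift left by 1: drop the top 1 bit(s), append 1 zero(s) on the right.
  11111111111  ->  discard [1], keep [1111111111], append 0
= 11111111110

Answer: 11111111110 (2046)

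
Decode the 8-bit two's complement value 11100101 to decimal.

MSB is 1, so the value is negative. Find the magnitude:
1. Invert bits:  00011010
2. Add 1:        00011011  = 27
3. Apply sign:   -27

Answer: -27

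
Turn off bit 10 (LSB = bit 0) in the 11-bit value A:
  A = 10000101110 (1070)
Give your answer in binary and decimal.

Mask = ~(1 << 10) = 01111111111
Bit 10 of A is 1, so AND-ing with the mask clears it to 0.
  10000101110
& 01111111111
-------------
  00000101110

Answer: 00000101110 (46)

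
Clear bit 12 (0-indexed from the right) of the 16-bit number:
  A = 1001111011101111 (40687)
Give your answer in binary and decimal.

Mask = ~(1 << 12) = 1110111111111111
Bit 12 of A is 1, so AND-ing with the mask clears it to 0.
  1001111011101111
& 1110111111111111
------------------
  1000111011101111

Answer: 1000111011101111 (36591)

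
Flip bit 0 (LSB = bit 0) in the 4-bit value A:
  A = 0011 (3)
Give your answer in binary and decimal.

Mask = 1 << 0 = 0001
Bit 0 of A is 1; XOR with the mask flips it to 0.
  0011
^ 0001
------
  0010

Answer: 0010 (2)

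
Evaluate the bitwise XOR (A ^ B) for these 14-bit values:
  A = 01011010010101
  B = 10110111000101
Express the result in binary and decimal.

Apply ^ to each column (1 where bits differ):
  01011010010101
^ 10110111000101
----------------
  11101101010000

Answer: 11101101010000 (15184)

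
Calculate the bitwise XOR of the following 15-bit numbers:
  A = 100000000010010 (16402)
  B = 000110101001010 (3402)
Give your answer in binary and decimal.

Apply ^ to each column (1 where bits differ):
  100000000010010
^ 000110101001010
-----------------
  100110101011000

Answer: 100110101011000 (19800)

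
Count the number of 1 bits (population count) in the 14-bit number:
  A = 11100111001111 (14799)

11100111001111
1-bits at positions (from bit 0 = LSB): 0, 1, 2, 3, 6, 7, 8, 11, 12, 13
Count = 10

Answer: 10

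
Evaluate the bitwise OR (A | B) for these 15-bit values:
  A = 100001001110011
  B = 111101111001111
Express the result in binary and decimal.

Apply | to each column (1 where either bit is 1):
  100001001110011
| 111101111001111
-----------------
  111101111111111

Answer: 111101111111111 (31743)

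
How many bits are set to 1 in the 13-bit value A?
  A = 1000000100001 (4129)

1000000100001
1-bits at positions (from bit 0 = LSB): 0, 5, 12
Count = 3

Answer: 3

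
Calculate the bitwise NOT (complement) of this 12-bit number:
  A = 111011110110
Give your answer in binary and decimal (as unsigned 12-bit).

Flip each bit (0->1, 1->0):
  111011110110
  000100001001

Answer: 000100001001 (265)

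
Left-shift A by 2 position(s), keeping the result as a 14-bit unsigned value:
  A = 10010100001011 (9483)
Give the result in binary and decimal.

Shift left by 2: drop the top 2 bit(s), append 2 zero(s) on the right.
  10010100001011  ->  discard [10], keep [010100001011], append 00
= 01010000101100

Answer: 01010000101100 (5164)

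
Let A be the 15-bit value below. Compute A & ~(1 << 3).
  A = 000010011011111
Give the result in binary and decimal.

Mask = ~(1 << 3) = 111111111110111
Bit 3 of A is 1, so AND-ing with the mask clears it to 0.
  000010011011111
& 111111111110111
-----------------
  000010011010111

Answer: 000010011010111 (1239)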